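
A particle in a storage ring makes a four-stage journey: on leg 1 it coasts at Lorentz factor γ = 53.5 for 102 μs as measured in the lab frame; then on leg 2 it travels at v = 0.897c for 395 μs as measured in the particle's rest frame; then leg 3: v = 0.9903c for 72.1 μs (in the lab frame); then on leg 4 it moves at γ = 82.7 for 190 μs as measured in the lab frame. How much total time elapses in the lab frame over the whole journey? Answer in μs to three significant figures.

Δt = 1260 μs

Leg 1: 102 μs is already measured in the lab frame.
Leg 2: γ = 1/√(1 − 0.897²) = 1/√0.1954 = 2.262; Δt_2 = 2.262 × 395 = 893.6 μs.
Leg 3: 72.1 μs is already measured in the lab frame.
Leg 4: 190 μs is already measured in the lab frame.
Total: 102.0 + 893.6 + 72.10 + 190.0 μs.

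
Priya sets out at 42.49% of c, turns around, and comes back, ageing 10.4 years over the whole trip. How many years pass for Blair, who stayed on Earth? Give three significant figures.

Δt = 11.5 years

β = 0.4249; γ = 1/√(1 − 0.4249²) = 1/√0.8195 = 1.105
Earth-frame duration is the dilated interval: Δt = γτ = 1.105 × 10.4 years.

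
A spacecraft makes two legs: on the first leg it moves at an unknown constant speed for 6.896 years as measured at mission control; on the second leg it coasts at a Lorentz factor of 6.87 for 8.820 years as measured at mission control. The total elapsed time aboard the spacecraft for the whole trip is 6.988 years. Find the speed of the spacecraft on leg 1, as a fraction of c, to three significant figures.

Leg 1: speed unknown; τ_1 = 6.896/γ_1.
Leg 2: γ = 6.87; τ_2 = 8.820/6.870 = 1.284 years.
Total proper time: τ_1 + 1.284 = 6.988, so τ_1 = 6.988 − 1.284 = 5.704 years.
γ_1 = 6.896/5.704 = 1.209; β = √(1 − 1/γ²) = √0.3158.

β = 0.562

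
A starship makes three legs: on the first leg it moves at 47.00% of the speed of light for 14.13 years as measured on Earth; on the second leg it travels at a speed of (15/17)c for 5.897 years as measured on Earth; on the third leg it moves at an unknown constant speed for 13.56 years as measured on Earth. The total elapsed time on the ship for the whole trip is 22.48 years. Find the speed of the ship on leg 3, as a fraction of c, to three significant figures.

Leg 1: β = 0.4700; γ = 1/√(1 − 0.4700²) = 1/√0.7791 = 1.133; τ_1 = 14.13/1.133 = 12.47 years.
Leg 2: γ = 1/√(1 − (15/17)²) = 17/8 = 2.125; τ_2 = 5.897/2.125 = 2.775 years.
Leg 3: speed unknown; τ_3 = 13.56/γ_3.
Total proper time: 12.47 + 2.775 + τ_3 = 22.48, so τ_3 = 22.48 − 15.25 = 7.233 years.
γ_3 = 13.56/7.233 = 1.875; β = √(1 − 1/γ²) = √0.7155.

β = 0.846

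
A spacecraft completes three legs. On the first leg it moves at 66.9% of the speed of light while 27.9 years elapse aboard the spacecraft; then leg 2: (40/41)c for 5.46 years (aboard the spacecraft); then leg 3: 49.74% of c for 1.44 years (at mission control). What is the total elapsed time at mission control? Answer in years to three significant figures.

Δt = 63.9 years

Leg 1: β = 0.669; γ = 1/√(1 − 0.669²) = 1/√0.5524 = 1.345; Δt_1 = 1.345 × 27.9 = 37.54 years.
Leg 2: γ = 1/√(1 − (40/41)²) = 41/9 ≈ 4.556; Δt_2 = 4.556 × 5.46 = 24.87 years.
Leg 3: 1.44 years is already measured at mission control.
Total: 37.54 + 24.87 + 1.440 years.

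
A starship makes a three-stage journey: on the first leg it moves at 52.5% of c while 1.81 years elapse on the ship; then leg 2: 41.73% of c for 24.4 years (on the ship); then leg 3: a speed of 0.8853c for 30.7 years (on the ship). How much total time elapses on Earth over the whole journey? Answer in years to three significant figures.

Leg 1: β = 0.525; γ = 1/√(1 − 0.525²) = 1/√0.7244 = 1.175; Δt_1 = 1.175 × 1.81 = 2.127 years.
Leg 2: β = 0.4173; γ = 1/√(1 − 0.4173²) = 1/√0.8259 = 1.100; Δt_2 = 1.100 × 24.4 = 26.85 years.
Leg 3: γ = 1/√(1 − 0.8853²) = 1/√0.2162 = 2.150; Δt_3 = 2.150 × 30.7 = 66.02 years.
Total: 2.127 + 26.85 + 66.02 years.

Δt = 95.0 years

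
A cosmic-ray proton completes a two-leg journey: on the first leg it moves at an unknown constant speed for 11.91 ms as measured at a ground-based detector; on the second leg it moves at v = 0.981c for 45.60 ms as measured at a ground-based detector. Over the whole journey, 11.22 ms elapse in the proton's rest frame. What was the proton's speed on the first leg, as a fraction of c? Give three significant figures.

Leg 1: speed unknown; τ_1 = 11.91/γ_1.
Leg 2: γ = 1/√(1 − 0.981²) = 1/√0.03764 = 5.154; τ_2 = 45.60/5.154 = 8.847 ms.
Total proper time: τ_1 + 8.847 = 11.22, so τ_1 = 11.22 − 8.847 = 2.373 ms.
γ_1 = 11.91/2.373 = 5.018; β = √(1 − 1/γ²) = √0.9603.

β = 0.980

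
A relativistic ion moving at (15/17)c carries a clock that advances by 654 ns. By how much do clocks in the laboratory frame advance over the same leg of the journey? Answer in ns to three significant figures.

γ = 1/√(1 − (15/17)²) = 17/8 = 2.125
The interval measured in the ion's rest frame is the proper time (both events occur at the same place in that frame); the lab-frame interval is Δt = γτ = 2.125 × 654 ns.

Δt = 1390 ns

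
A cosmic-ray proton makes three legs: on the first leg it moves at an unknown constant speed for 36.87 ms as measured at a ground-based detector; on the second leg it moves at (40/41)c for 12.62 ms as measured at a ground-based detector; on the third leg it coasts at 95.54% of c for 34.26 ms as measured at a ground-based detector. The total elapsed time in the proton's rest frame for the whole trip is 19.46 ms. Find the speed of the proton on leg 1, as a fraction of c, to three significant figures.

Leg 1: speed unknown; τ_1 = 36.87/γ_1.
Leg 2: γ = 1/√(1 − (40/41)²) = 41/9 ≈ 4.556; τ_2 = 12.62/4.556 = 2.770 ms.
Leg 3: β = 0.9554; γ = 1/√(1 − 0.9554²) = 1/√0.08721 = 3.386; τ_3 = 34.26/3.386 = 10.12 ms.
Total proper time: τ_1 + 2.770 + 10.12 = 19.46, so τ_1 = 19.46 − 12.89 = 6.572 ms.
γ_1 = 36.87/6.572 = 5.610; β = √(1 − 1/γ²) = √0.9682.

β = 0.984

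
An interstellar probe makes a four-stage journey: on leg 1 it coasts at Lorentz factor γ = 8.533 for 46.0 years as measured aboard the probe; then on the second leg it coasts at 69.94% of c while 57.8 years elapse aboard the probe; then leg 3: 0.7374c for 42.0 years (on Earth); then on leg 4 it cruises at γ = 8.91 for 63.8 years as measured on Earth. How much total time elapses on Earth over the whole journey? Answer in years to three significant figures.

Leg 1: γ = 8.533; Δt_1 = 8.533 × 46.0 = 392.5 years.
Leg 2: β = 0.6994; γ = 1/√(1 − 0.6994²) = 1/√0.5108 = 1.399; Δt_2 = 1.399 × 57.8 = 80.87 years.
Leg 3: 42.0 years is already measured on Earth.
Leg 4: 63.8 years is already measured on Earth.
Total: 392.5 + 80.87 + 42.00 + 63.80 years.

Δt = 579 years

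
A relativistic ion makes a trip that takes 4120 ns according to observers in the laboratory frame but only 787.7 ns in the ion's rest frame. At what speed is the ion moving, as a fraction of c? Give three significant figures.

v = 0.982c

The proper time is measured in the ion's rest frame (both events occur at the ion's location); Δt is measured in the laboratory frame. γ = Δt/τ = 4120/787.7 = 5.230.
β = √(1 − 1/γ²) = √(1 − 0.03655) = √0.9634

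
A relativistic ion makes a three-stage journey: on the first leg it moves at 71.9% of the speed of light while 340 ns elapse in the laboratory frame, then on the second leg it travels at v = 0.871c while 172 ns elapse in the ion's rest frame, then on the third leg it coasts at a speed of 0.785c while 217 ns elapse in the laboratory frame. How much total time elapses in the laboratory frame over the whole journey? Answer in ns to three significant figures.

Δt = 907 ns

Leg 1: 340 ns is already measured in the laboratory frame.
Leg 2: γ = 1/√(1 − 0.871²) = 1/√0.2414 = 2.035; Δt_2 = 2.035 × 172 = 350.1 ns.
Leg 3: 217 ns is already measured in the laboratory frame.
Total: 340.0 + 350.1 + 217.0 ns.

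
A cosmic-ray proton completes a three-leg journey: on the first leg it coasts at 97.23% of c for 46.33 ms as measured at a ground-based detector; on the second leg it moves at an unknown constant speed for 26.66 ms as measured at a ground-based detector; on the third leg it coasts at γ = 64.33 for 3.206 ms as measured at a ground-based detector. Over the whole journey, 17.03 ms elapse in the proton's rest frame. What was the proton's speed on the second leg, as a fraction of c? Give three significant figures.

β = 0.973

Leg 1: β = 0.9723; γ = 1/√(1 − 0.9723²) = 1/√0.05463 = 4.278; τ_1 = 46.33/4.278 = 10.83 ms.
Leg 2: speed unknown; τ_2 = 26.66/γ_2.
Leg 3: γ = 64.33; τ_3 = 3.206/64.33 = 0.04984 ms.
Total proper time: 10.83 + τ_2 + 0.04984 = 17.03, so τ_2 = 17.03 − 10.88 = 6.151 ms.
γ_2 = 26.66/6.151 = 4.334; β = √(1 − 1/γ²) = √0.9468.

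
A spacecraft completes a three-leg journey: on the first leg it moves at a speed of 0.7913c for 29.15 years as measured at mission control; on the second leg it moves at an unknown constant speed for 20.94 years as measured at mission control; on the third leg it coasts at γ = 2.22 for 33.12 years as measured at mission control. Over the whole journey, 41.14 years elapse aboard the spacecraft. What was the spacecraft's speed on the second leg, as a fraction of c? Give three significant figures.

β = 0.916

Leg 1: γ = 1/√(1 − 0.7913²) = 1/√0.3738 = 1.636; τ_1 = 29.15/1.636 = 17.82 years.
Leg 2: speed unknown; τ_2 = 20.94/γ_2.
Leg 3: γ = 2.22; τ_3 = 33.12/2.220 = 14.92 years.
Total proper time: 17.82 + τ_2 + 14.92 = 41.14, so τ_2 = 41.14 − 32.74 = 8.398 years.
γ_2 = 20.94/8.398 = 2.493; β = √(1 − 1/γ²) = √0.8392.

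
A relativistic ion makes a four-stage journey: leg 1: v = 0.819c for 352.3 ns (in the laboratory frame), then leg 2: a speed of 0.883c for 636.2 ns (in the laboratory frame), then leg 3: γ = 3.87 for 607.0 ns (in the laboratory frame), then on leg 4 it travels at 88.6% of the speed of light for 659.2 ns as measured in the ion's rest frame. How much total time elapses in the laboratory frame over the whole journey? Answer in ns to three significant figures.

Leg 1: 352.3 ns is already measured in the laboratory frame.
Leg 2: 636.2 ns is already measured in the laboratory frame.
Leg 3: 607.0 ns is already measured in the laboratory frame.
Leg 4: β = 0.886; γ = 1/√(1 − 0.886²) = 1/√0.2150 = 2.157; Δt_4 = 2.157 × 659.2 = 1422 ns.
Total: 352.3 + 636.2 + 607.0 + 1422 ns.

Δt = 3020 ns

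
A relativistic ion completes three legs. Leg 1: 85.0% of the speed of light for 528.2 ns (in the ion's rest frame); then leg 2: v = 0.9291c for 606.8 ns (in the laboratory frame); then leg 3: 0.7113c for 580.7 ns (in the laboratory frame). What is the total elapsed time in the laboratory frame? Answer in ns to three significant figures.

Δt = 2190 ns

Leg 1: β = 0.850; γ = 1/√(1 − 0.850²) = 1/√0.2775 = 1.898; Δt_1 = 1.898 × 528.2 = 1003 ns.
Leg 2: 606.8 ns is already measured in the laboratory frame.
Leg 3: 580.7 ns is already measured in the laboratory frame.
Total: 1003 + 606.8 + 580.7 ns.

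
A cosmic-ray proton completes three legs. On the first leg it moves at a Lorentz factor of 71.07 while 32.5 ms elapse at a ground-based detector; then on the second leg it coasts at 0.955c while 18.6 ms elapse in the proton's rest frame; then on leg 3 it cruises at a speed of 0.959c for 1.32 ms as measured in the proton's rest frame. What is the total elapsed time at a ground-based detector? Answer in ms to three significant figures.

Leg 1: 32.5 ms is already measured at a ground-based detector.
Leg 2: γ = 1/√(1 − 0.955²) = 1/√0.08798 = 3.371; Δt_2 = 3.371 × 18.6 = 62.71 ms.
Leg 3: γ = 1/√(1 − 0.959²) = 1/√0.08032 = 3.529; Δt_3 = 3.529 × 1.32 = 4.658 ms.
Total: 32.50 + 62.71 + 4.658 ms.

Δt = 99.9 ms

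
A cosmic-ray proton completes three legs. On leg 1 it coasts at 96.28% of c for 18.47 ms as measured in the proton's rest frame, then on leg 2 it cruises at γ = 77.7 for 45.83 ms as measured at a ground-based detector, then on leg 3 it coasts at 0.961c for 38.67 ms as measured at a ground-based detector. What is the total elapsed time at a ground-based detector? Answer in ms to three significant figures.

Leg 1: β = 0.9628; γ = 1/√(1 − 0.9628²) = 1/√0.07302 = 3.701; Δt_1 = 3.701 × 18.47 = 68.35 ms.
Leg 2: 45.83 ms is already measured at a ground-based detector.
Leg 3: 38.67 ms is already measured at a ground-based detector.
Total: 68.35 + 45.83 + 38.67 ms.

Δt = 153 ms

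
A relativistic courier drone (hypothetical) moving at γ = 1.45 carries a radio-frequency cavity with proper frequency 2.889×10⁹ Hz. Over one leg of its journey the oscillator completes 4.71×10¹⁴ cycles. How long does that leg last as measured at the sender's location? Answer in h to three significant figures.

γ = 1.45
Proper time for N cycles: τ = N/f = 4.71×10¹⁴/(2.889×10⁹) = 1.630×10⁵ s = 45.29 h.
Lab-frame duration Δt = γτ = 1.450 × 45.29 = 65.67 h.

Δt = 65.7 h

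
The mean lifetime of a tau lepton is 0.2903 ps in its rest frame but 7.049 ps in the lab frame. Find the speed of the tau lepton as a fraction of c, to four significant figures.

γ = Δt/τ₀ = 7.049/0.2903 = 24.28
β = √(1 − 1/γ²) = √(1 − 0.001696) = √0.9983

β = 0.9992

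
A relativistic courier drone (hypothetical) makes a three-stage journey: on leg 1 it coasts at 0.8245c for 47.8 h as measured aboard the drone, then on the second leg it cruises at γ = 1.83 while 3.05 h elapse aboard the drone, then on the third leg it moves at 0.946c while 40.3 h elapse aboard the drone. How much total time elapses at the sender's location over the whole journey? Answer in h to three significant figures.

Δt = 214 h

Leg 1: γ = 1/√(1 − 0.8245²) = 1/√0.3202 = 1.767; Δt_1 = 1.767 × 47.8 = 84.47 h.
Leg 2: γ = 1.83; Δt_2 = 1.830 × 3.05 = 5.582 h.
Leg 3: γ = 1/√(1 − 0.946²) = 1/√0.1051 = 3.085; Δt_3 = 3.085 × 40.3 = 124.3 h.
Total: 84.47 + 5.582 + 124.3 h.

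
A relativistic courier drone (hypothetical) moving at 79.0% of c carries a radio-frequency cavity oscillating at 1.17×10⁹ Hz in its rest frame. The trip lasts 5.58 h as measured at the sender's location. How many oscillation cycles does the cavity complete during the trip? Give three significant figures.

N = 1.44×10¹³

β = 0.790; γ = 1/√(1 − 0.790²) = 1/√0.3759 = 1.631
The oscillator's own cycle count is N = f × τ where τ is the proper time aboard the drone. τ = Δt/γ = 5.58/1.631 = 3.421 h = 1.232×10⁴ s.
N = 1.17×10⁹ × 1.232×10⁴ = 1.441×10¹³.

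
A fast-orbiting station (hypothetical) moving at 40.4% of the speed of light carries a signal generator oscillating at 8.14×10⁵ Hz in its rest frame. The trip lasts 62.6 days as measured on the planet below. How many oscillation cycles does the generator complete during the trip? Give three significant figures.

β = 0.404; γ = 1/√(1 − 0.404²) = 1/√0.8368 = 1.093
The oscillator's own cycle count is N = f × τ where τ is the proper time aboard the station. τ = Δt/γ = 62.6/1.093 = 57.26 days = 4.948×10⁶ s.
N = 8.14×10⁵ × 4.948×10⁶ = 4.027×10¹².

N = 4.03×10¹²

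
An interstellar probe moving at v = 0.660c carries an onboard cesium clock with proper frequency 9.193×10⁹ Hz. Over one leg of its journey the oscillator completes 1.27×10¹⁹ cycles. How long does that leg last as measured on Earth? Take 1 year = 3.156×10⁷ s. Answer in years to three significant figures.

Δt = 58.3 years

γ = 1/√(1 − 0.660²) = 1/√0.5644 = 1.331
Proper time for N cycles: τ = N/f = 1.27×10¹⁹/(9.193×10⁹) = 1.381×10⁹ s = 43.77 years.
Lab-frame duration Δt = γτ = 1.331 × 43.77 = 58.27 years.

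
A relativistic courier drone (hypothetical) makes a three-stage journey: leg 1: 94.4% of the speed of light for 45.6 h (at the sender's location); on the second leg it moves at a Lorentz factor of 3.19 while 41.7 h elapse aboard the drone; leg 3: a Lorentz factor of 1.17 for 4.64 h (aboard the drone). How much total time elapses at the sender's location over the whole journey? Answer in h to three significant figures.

Δt = 184 h

Leg 1: 45.6 h is already measured at the sender's location.
Leg 2: γ = 3.19; Δt_2 = 3.190 × 41.7 = 133.0 h.
Leg 3: γ = 1.17; Δt_3 = 1.170 × 4.64 = 5.429 h.
Total: 45.60 + 133.0 + 5.429 h.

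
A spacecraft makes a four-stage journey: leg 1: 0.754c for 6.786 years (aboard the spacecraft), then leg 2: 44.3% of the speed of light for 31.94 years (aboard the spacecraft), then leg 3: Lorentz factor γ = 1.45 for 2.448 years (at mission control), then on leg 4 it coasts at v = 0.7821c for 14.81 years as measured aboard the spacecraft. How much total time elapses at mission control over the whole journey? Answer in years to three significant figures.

Leg 1: γ = 1/√(1 − 0.754²) = 1/√0.4315 = 1.522; Δt_1 = 1.522 × 6.786 = 10.33 years.
Leg 2: β = 0.443; γ = 1/√(1 − 0.443²) = 1/√0.8038 = 1.115; Δt_2 = 1.115 × 31.94 = 35.63 years.
Leg 3: 2.448 years is already measured at mission control.
Leg 4: γ = 1/√(1 − 0.7821²) = 1/√0.3883 = 1.605; Δt_4 = 1.605 × 14.81 = 23.77 years.
Total: 10.33 + 35.63 + 2.448 + 23.77 years.

Δt = 72.2 years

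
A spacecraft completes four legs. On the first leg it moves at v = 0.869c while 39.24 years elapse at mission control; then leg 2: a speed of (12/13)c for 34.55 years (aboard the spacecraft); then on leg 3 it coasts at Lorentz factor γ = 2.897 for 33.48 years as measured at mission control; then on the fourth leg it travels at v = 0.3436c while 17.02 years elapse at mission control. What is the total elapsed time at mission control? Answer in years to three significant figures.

Δt = 180 years

Leg 1: 39.24 years is already measured at mission control.
Leg 2: γ = 1/√(1 − (12/13)²) = 13/5 = 2.600; Δt_2 = 2.600 × 34.55 = 89.83 years.
Leg 3: 33.48 years is already measured at mission control.
Leg 4: 17.02 years is already measured at mission control.
Total: 39.24 + 89.83 + 33.48 + 17.02 years.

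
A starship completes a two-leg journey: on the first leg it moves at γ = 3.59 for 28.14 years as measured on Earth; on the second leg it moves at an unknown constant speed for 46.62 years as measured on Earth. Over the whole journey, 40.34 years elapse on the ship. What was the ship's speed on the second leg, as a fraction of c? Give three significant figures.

Leg 1: γ = 3.59; τ_1 = 28.14/3.590 = 7.838 years.
Leg 2: speed unknown; τ_2 = 46.62/γ_2.
Total proper time: 7.838 + τ_2 = 40.34, so τ_2 = 40.34 − 7.838 = 32.50 years.
γ_2 = 46.62/32.50 = 1.434; β = √(1 − 1/γ²) = √0.5140.

β = 0.717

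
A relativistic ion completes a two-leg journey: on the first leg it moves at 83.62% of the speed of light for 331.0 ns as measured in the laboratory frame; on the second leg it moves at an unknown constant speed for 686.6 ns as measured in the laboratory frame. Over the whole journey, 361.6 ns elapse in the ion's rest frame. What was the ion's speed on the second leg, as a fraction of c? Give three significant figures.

Leg 1: β = 0.8362; γ = 1/√(1 − 0.8362²) = 1/√0.3008 = 1.823; τ_1 = 331.0/1.823 = 181.5 ns.
Leg 2: speed unknown; τ_2 = 686.6/γ_2.
Total proper time: 181.5 + τ_2 = 361.6, so τ_2 = 361.6 − 181.5 = 180.1 ns.
γ_2 = 686.6/180.1 = 3.813; β = √(1 − 1/γ²) = √0.9312.

β = 0.965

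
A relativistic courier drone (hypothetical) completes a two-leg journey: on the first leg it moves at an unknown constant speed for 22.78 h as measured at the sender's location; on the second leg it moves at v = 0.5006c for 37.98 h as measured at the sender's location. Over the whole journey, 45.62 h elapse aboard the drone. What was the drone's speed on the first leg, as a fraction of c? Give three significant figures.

β = 0.829

Leg 1: speed unknown; τ_1 = 22.78/γ_1.
Leg 2: γ = 1/√(1 − 0.5006²) = 1/√0.7494 = 1.155; τ_2 = 37.98/1.155 = 32.88 h.
Total proper time: τ_1 + 32.88 = 45.62, so τ_1 = 45.62 − 32.88 = 12.74 h.
γ_1 = 22.78/12.74 = 1.788; β = √(1 − 1/γ²) = √0.6872.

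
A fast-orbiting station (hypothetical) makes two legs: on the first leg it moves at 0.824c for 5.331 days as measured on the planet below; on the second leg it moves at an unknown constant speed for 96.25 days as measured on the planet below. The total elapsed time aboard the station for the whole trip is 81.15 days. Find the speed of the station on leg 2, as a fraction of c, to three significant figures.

Leg 1: γ = 1/√(1 − 0.824²) = 1/√0.3210 = 1.765; τ_1 = 5.331/1.765 = 3.020 days.
Leg 2: speed unknown; τ_2 = 96.25/γ_2.
Total proper time: 3.020 + τ_2 = 81.15, so τ_2 = 81.15 − 3.020 = 78.13 days.
γ_2 = 96.25/78.13 = 1.232; β = √(1 − 1/γ²) = √0.3411.

β = 0.584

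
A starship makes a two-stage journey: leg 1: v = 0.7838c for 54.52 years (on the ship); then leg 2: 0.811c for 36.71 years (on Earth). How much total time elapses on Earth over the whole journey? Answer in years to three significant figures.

Leg 1: γ = 1/√(1 − 0.7838²) = 1/√0.3857 = 1.610; Δt_1 = 1.610 × 54.52 = 87.79 years.
Leg 2: 36.71 years is already measured on Earth.
Total: 87.79 + 36.71 years.

Δt = 125 years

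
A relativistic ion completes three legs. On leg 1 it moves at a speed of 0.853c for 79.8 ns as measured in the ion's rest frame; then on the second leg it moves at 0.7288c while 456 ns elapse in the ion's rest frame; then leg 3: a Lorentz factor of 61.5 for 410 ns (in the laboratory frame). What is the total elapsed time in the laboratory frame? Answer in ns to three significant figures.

Δt = 1230 ns

Leg 1: γ = 1/√(1 − 0.853²) = 1/√0.2724 = 1.916; Δt_1 = 1.916 × 79.8 = 152.9 ns.
Leg 2: γ = 1/√(1 − 0.7288²) = 1/√0.4689 = 1.460; Δt_2 = 1.460 × 456 = 666.0 ns.
Leg 3: 410 ns is already measured in the laboratory frame.
Total: 152.9 + 666.0 + 410.0 ns.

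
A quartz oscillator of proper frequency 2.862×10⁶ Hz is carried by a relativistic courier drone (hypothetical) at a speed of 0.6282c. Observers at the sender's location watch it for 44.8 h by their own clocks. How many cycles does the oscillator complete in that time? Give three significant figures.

N = 3.59×10¹¹

γ = 1/√(1 − 0.6282²) = 1/√0.6054 = 1.285
During 44.8 h of lab time, the oscillator's proper time advances by τ = Δt/γ = 44.8/1.285 = 34.86 h = 1.255×10⁵ s.
N = f × τ = 2.862×10⁶ × 1.255×10⁵ = 3.591×10¹¹.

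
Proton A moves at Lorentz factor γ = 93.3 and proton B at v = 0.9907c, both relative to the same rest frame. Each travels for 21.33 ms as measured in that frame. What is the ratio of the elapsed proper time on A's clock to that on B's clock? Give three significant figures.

A: γ = 93.3. B: γ = 1/√(1 − 0.9907²) = 1/√0.01851 = 7.349.
τ_A/τ_B = γ_B/γ_A = 7.349/93.30 = 0.07877, so τ_A/τ_B = 0.07877.

τ_A/τ_B = 0.0788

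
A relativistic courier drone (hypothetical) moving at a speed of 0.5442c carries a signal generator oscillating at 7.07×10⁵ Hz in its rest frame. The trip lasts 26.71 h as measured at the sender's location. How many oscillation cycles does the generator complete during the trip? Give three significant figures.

γ = 1/√(1 − 0.5442²) = 1/√0.7038 = 1.192
The oscillator's own cycle count is N = f × τ where τ is the proper time aboard the drone. τ = Δt/γ = 26.71/1.192 = 22.41 h = 8.067×10⁴ s.
N = 7.07×10⁵ × 8.067×10⁴ = 5.703×10¹⁰.

N = 5.70×10¹⁰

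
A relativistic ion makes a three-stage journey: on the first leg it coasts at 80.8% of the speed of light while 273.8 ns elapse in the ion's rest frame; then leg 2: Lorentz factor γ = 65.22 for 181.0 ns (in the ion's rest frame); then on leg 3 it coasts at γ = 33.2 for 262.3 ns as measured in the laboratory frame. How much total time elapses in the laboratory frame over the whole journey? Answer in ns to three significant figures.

Δt = 1.25×10⁴ ns

Leg 1: β = 0.808; γ = 1/√(1 − 0.808²) = 1/√0.3471 = 1.697; Δt_1 = 1.697 × 273.8 = 464.7 ns.
Leg 2: γ = 65.22; Δt_2 = 65.22 × 181.0 = 1.180×10⁴ ns.
Leg 3: 262.3 ns is already measured in the laboratory frame.
Total: 464.7 + 1.180×10⁴ + 262.3 ns.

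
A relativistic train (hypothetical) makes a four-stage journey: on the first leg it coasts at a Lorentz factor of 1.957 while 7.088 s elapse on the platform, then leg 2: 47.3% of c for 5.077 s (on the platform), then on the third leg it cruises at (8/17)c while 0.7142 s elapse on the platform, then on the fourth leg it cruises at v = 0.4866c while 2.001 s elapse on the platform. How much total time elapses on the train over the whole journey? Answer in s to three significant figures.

Leg 1: γ = 1.957; τ_1 = 7.088/1.957 = 3.622 s.
Leg 2: β = 0.473; γ = 1/√(1 − 0.473²) = 1/√0.7763 = 1.135; τ_2 = 5.077/1.135 = 4.473 s.
Leg 3: γ = 1/√(1 − (8/17)²) = 17/15 ≈ 1.133; τ_3 = 0.7142/1.133 = 0.6302 s.
Leg 4: γ = 1/√(1 − 0.4866²) = 1/√0.7632 = 1.145; τ_4 = 2.001/1.145 = 1.748 s.
Total: 3.622 + 4.473 + 0.6302 + 1.748 s.

τ = 10.5 s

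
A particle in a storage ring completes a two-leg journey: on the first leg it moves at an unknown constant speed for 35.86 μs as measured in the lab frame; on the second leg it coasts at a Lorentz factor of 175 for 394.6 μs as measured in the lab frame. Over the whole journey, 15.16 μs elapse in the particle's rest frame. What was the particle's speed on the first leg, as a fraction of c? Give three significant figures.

β = 0.933

Leg 1: speed unknown; τ_1 = 35.86/γ_1.
Leg 2: γ = 175; τ_2 = 394.6/175.0 = 2.255 μs.
Total proper time: τ_1 + 2.255 = 15.16, so τ_1 = 15.16 − 2.255 = 12.91 μs.
γ_1 = 35.86/12.91 = 2.779; β = √(1 − 1/γ²) = √0.8705.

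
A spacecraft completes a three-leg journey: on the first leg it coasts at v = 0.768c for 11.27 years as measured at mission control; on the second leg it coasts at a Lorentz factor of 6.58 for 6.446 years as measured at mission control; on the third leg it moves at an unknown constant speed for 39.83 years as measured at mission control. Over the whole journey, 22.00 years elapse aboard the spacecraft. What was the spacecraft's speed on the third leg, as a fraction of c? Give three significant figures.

β = 0.938

Leg 1: γ = 1/√(1 − 0.768²) = 1/√0.4102 = 1.561; τ_1 = 11.27/1.561 = 7.218 years.
Leg 2: γ = 6.58; τ_2 = 6.446/6.580 = 0.9796 years.
Leg 3: speed unknown; τ_3 = 39.83/γ_3.
Total proper time: 7.218 + 0.9796 + τ_3 = 22.00, so τ_3 = 22.00 − 8.198 = 13.80 years.
γ_3 = 39.83/13.80 = 2.886; β = √(1 − 1/γ²) = √0.8799.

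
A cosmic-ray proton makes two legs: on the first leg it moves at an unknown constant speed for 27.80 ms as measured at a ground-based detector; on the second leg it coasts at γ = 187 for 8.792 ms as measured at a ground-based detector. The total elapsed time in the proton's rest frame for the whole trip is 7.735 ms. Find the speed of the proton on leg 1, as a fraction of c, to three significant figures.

Leg 1: speed unknown; τ_1 = 27.80/γ_1.
Leg 2: γ = 187; τ_2 = 8.792/187.0 = 0.04702 ms.
Total proper time: τ_1 + 0.04702 = 7.735, so τ_1 = 7.735 − 0.04702 = 7.688 ms.
γ_1 = 27.80/7.688 = 3.616; β = √(1 − 1/γ²) = √0.9235.

β = 0.961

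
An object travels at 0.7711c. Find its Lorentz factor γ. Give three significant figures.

γ = 1.57

γ = 1/√(1 − 0.7711²) = 1/√0.4054 = 1.571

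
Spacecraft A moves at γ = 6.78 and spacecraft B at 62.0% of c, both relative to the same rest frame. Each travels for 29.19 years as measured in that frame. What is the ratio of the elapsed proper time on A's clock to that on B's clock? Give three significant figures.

τ_A/τ_B = 0.188

A: γ = 6.78. B: β = 0.620; γ = 1/√(1 − 0.620²) = 1/√0.6156 = 1.275.
τ_A/τ_B = γ_B/γ_A = 1.275/6.780 = 0.1880, so τ_A/τ_B = 0.1880.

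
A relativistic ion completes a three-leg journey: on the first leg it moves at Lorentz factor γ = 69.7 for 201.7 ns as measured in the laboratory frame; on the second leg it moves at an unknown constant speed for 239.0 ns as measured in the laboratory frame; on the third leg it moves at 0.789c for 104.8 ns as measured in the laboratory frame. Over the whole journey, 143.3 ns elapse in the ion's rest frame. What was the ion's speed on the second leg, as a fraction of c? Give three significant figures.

β = 0.948

Leg 1: γ = 69.7; τ_1 = 201.7/69.70 = 2.894 ns.
Leg 2: speed unknown; τ_2 = 239.0/γ_2.
Leg 3: γ = 1/√(1 − 0.789²) = 1/√0.3775 = 1.628; τ_3 = 104.8/1.628 = 64.39 ns.
Total proper time: 2.894 + τ_2 + 64.39 = 143.3, so τ_2 = 143.3 − 67.28 = 76.02 ns.
γ_2 = 239.0/76.02 = 3.144; β = √(1 − 1/γ²) = √0.8988.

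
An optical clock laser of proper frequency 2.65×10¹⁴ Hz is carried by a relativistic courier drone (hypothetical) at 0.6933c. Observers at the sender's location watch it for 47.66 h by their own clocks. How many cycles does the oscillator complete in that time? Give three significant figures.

N = 3.28×10¹⁹

γ = 1/√(1 − 0.6933²) = 1/√0.5193 = 1.388
During 47.66 h of lab time, the oscillator's proper time advances by τ = Δt/γ = 47.66/1.388 = 34.35 h = 1.236×10⁵ s.
N = f × τ = 2.65×10¹⁴ × 1.236×10⁵ = 3.277×10¹⁹.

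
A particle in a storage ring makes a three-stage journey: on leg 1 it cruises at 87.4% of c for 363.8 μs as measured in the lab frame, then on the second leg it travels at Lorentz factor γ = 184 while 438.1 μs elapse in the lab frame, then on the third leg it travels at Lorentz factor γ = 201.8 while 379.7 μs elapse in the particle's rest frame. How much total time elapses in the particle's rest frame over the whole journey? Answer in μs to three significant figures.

Leg 1: β = 0.874; γ = 1/√(1 − 0.874²) = 1/√0.2361 = 2.058; τ_1 = 363.8/2.058 = 176.8 μs.
Leg 2: γ = 184; τ_2 = 438.1/184.0 = 2.381 μs.
Leg 3: 379.7 μs is already measured in the particle's rest frame.
Total: 176.8 + 2.381 + 379.7 μs.

τ = 559 μs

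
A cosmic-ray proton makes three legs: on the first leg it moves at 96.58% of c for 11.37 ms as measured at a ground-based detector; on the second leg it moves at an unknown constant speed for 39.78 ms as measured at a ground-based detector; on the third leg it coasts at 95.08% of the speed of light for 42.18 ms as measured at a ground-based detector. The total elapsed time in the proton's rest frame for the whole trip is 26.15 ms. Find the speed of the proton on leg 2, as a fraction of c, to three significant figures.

Leg 1: β = 0.9658; γ = 1/√(1 − 0.9658²) = 1/√0.06723 = 3.857; τ_1 = 11.37/3.857 = 2.948 ms.
Leg 2: speed unknown; τ_2 = 39.78/γ_2.
Leg 3: β = 0.9508; γ = 1/√(1 − 0.9508²) = 1/√0.09598 = 3.228; τ_3 = 42.18/3.228 = 13.07 ms.
Total proper time: 2.948 + τ_2 + 13.07 = 26.15, so τ_2 = 26.15 − 16.02 = 10.13 ms.
γ_2 = 39.78/10.13 = 3.925; β = √(1 − 1/γ²) = √0.9351.

β = 0.967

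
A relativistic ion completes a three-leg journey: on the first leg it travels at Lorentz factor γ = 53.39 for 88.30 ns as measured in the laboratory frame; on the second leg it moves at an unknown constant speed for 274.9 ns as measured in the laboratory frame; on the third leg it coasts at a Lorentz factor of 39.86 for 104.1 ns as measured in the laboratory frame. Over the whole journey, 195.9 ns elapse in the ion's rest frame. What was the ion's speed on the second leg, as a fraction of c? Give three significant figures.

β = 0.717

Leg 1: γ = 53.39; τ_1 = 88.30/53.39 = 1.654 ns.
Leg 2: speed unknown; τ_2 = 274.9/γ_2.
Leg 3: γ = 39.86; τ_3 = 104.1/39.86 = 2.612 ns.
Total proper time: 1.654 + τ_2 + 2.612 = 195.9, so τ_2 = 195.9 − 4.266 = 191.6 ns.
γ_2 = 274.9/191.6 = 1.435; β = √(1 − 1/γ²) = √0.5140.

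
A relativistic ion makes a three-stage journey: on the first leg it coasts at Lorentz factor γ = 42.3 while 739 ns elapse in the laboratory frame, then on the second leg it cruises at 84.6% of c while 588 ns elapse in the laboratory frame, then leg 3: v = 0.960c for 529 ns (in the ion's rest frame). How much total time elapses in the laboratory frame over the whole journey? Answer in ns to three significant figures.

Δt = 3220 ns

Leg 1: 739 ns is already measured in the laboratory frame.
Leg 2: 588 ns is already measured in the laboratory frame.
Leg 3: γ = 1/√(1 − 0.960²) = 1/√0.07840 = 3.571; Δt_3 = 3.571 × 529 = 1889 ns.
Total: 739.0 + 588.0 + 1889 ns.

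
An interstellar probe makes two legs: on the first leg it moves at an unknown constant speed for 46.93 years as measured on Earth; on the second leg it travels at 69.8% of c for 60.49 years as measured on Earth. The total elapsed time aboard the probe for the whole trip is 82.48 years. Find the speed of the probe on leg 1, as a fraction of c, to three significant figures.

Leg 1: speed unknown; τ_1 = 46.93/γ_1.
Leg 2: β = 0.698; γ = 1/√(1 − 0.698²) = 1/√0.5128 = 1.396; τ_2 = 60.49/1.396 = 43.32 years.
Total proper time: τ_1 + 43.32 = 82.48, so τ_1 = 82.48 − 43.32 = 39.16 years.
γ_1 = 46.93/39.16 = 1.198; β = √(1 − 1/γ²) = √0.3036.

β = 0.551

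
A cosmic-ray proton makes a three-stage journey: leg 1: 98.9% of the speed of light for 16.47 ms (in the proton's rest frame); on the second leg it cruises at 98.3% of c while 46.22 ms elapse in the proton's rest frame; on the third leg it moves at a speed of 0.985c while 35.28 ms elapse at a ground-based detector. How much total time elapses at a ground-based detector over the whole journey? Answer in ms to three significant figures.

Leg 1: β = 0.989; γ = 1/√(1 − 0.989²) = 1/√0.02188 = 6.761; Δt_1 = 6.761 × 16.47 = 111.3 ms.
Leg 2: β = 0.983; γ = 1/√(1 − 0.983²) = 1/√0.03371 = 5.446; Δt_2 = 5.446 × 46.22 = 251.7 ms.
Leg 3: 35.28 ms is already measured at a ground-based detector.
Total: 111.3 + 251.7 + 35.28 ms.

Δt = 398 ms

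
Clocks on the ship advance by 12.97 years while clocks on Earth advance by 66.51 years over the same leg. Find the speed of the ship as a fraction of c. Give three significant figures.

The proper time is measured on the ship (both events occur at the ship's location); Δt is measured on Earth. γ = Δt/τ = 66.51/12.97 = 5.128.
β = √(1 − 1/γ²) = √(1 − 0.03803) = √0.9620

β = 0.981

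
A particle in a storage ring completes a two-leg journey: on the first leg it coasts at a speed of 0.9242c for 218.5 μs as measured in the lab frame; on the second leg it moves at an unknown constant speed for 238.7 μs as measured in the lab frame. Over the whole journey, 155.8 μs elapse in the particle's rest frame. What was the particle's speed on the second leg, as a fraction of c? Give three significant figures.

Leg 1: γ = 1/√(1 − 0.9242²) = 1/√0.1459 = 2.618; τ_1 = 218.5/2.618 = 83.45 μs.
Leg 2: speed unknown; τ_2 = 238.7/γ_2.
Total proper time: 83.45 + τ_2 = 155.8, so τ_2 = 155.8 − 83.45 = 72.35 μs.
γ_2 = 238.7/72.35 = 3.299; β = √(1 − 1/γ²) = √0.9081.

β = 0.953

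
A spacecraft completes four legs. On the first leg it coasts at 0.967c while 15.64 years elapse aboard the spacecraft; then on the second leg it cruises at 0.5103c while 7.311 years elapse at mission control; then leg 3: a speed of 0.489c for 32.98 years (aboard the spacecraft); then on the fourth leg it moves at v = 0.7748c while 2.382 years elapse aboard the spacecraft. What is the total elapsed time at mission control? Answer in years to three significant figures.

Δt = 110 years

Leg 1: γ = 1/√(1 − 0.967²) = 1/√0.06491 = 3.925; Δt_1 = 3.925 × 15.64 = 61.39 years.
Leg 2: 7.311 years is already measured at mission control.
Leg 3: γ = 1/√(1 − 0.489²) = 1/√0.7609 = 1.146; Δt_3 = 1.146 × 32.98 = 37.81 years.
Leg 4: γ = 1/√(1 − 0.7748²) = 1/√0.3997 = 1.582; Δt_4 = 1.582 × 2.382 = 3.768 years.
Total: 61.39 + 7.311 + 37.81 + 3.768 years.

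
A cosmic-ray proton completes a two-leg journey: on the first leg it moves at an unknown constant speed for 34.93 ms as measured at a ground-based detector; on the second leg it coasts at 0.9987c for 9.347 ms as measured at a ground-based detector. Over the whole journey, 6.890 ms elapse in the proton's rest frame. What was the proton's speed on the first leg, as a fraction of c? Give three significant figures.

Leg 1: speed unknown; τ_1 = 34.93/γ_1.
Leg 2: γ = 1/√(1 − 0.9987²) = 1/√0.002598 = 19.62; τ_2 = 9.347/19.62 = 0.4765 ms.
Total proper time: τ_1 + 0.4765 = 6.890, so τ_1 = 6.890 − 0.4765 = 6.414 ms.
γ_1 = 34.93/6.414 = 5.446; β = √(1 − 1/γ²) = √0.9663.

β = 0.983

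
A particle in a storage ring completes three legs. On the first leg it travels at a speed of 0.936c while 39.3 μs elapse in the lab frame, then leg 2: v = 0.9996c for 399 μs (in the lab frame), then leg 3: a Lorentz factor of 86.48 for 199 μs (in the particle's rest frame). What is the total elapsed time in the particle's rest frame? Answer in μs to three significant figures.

τ = 224 μs

Leg 1: γ = 1/√(1 − 0.936²) = 1/√0.1239 = 2.841; τ_1 = 39.3/2.841 = 13.83 μs.
Leg 2: γ = 1/√(1 − 0.9996²) = 1/√7.998×10⁻⁴ = 35.36; τ_2 = 399/35.36 = 11.28 μs.
Leg 3: 199 μs is already measured in the particle's rest frame.
Total: 13.83 + 11.28 + 199.0 μs.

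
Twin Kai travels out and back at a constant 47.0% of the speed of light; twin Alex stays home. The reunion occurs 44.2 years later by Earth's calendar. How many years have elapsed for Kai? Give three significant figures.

τ = 39.0 years

β = 0.470; γ = 1/√(1 − 0.470²) = 1/√0.7791 = 1.133
Kai's clock measures proper time along the trip: τ = Δt/γ = 44.2/1.133 years.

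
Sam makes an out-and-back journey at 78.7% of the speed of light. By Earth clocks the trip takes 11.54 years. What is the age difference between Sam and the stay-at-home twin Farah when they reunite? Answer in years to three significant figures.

Δt − τ = 4.42 years

β = 0.787; γ = 1/√(1 − 0.787²) = 1/√0.3806 = 1.621
Sam's elapsed proper time: τ = 11.54/1.621 = 7.120 years.
Age gap = Δt − τ = 11.54 − 7.120 years.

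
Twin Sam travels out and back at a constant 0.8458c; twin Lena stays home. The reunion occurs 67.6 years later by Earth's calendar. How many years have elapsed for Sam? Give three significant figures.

γ = 1/√(1 − 0.8458²) = 1/√0.2846 = 1.874
Sam's clock measures proper time along the trip: τ = Δt/γ = 67.6/1.874 years.

τ = 36.1 years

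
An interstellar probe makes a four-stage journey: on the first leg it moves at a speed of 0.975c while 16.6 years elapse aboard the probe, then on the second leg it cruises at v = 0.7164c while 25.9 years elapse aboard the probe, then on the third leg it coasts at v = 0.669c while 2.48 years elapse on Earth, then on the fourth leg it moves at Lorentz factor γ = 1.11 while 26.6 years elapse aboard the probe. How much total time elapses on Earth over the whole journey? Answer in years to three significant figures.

Δt = 144 years

Leg 1: γ = 1/√(1 − 0.975²) = 1/√0.04938 = 4.500; Δt_1 = 4.500 × 16.6 = 74.71 years.
Leg 2: γ = 1/√(1 − 0.7164²) = 1/√0.4868 = 1.433; Δt_2 = 1.433 × 25.9 = 37.12 years.
Leg 3: 2.48 years is already measured on Earth.
Leg 4: γ = 1.11; Δt_4 = 1.110 × 26.6 = 29.53 years.
Total: 74.71 + 37.12 + 2.480 + 29.53 years.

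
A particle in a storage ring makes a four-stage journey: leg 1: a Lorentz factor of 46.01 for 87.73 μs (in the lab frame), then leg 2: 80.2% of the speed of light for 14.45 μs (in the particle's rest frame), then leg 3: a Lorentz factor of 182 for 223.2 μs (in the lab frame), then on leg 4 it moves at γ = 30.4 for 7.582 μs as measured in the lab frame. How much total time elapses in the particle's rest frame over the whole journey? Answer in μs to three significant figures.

Leg 1: γ = 46.01; τ_1 = 87.73/46.01 = 1.907 μs.
Leg 2: 14.45 μs is already measured in the particle's rest frame.
Leg 3: γ = 182; τ_3 = 223.2/182.0 = 1.226 μs.
Leg 4: γ = 30.4; τ_4 = 7.582/30.40 = 0.2494 μs.
Total: 1.907 + 14.45 + 1.226 + 0.2494 μs.

τ = 17.8 μs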